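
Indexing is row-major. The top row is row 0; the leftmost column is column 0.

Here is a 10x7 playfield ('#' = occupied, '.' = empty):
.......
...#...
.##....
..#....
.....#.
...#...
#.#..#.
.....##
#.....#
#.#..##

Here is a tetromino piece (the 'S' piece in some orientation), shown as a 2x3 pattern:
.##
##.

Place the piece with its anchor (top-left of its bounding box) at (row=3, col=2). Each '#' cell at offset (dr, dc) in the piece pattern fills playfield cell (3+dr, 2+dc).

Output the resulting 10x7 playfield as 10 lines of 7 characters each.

Fill (3+0,2+1) = (3,3)
Fill (3+0,2+2) = (3,4)
Fill (3+1,2+0) = (4,2)
Fill (3+1,2+1) = (4,3)

Answer: .......
...#...
.##....
..###..
..##.#.
...#...
#.#..#.
.....##
#.....#
#.#..##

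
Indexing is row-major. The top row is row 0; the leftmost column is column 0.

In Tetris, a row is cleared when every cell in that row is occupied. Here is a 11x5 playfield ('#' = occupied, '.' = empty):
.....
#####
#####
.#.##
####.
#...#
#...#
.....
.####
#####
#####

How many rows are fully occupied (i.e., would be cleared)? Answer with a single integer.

Answer: 4

Derivation:
Check each row:
  row 0: 5 empty cells -> not full
  row 1: 0 empty cells -> FULL (clear)
  row 2: 0 empty cells -> FULL (clear)
  row 3: 2 empty cells -> not full
  row 4: 1 empty cell -> not full
  row 5: 3 empty cells -> not full
  row 6: 3 empty cells -> not full
  row 7: 5 empty cells -> not full
  row 8: 1 empty cell -> not full
  row 9: 0 empty cells -> FULL (clear)
  row 10: 0 empty cells -> FULL (clear)
Total rows cleared: 4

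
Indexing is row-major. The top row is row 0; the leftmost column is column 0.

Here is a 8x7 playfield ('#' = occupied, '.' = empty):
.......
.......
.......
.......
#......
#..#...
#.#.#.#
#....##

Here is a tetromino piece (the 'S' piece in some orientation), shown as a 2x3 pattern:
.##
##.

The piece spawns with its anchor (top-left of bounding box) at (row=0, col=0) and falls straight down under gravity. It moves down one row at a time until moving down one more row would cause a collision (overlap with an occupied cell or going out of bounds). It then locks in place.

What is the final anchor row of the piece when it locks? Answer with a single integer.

Spawn at (row=0, col=0). Try each row:
  row 0: fits
  row 1: fits
  row 2: fits
  row 3: blocked -> lock at row 2

Answer: 2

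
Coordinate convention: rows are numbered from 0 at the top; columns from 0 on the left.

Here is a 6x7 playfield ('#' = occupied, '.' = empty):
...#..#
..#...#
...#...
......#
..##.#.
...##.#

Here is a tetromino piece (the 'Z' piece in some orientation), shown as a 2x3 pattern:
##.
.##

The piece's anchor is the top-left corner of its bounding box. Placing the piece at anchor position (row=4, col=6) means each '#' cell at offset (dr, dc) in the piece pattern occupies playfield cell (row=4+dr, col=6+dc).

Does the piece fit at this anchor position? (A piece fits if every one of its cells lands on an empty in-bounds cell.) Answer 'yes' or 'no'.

Check each piece cell at anchor (4, 6):
  offset (0,0) -> (4,6): empty -> OK
  offset (0,1) -> (4,7): out of bounds -> FAIL
  offset (1,1) -> (5,7): out of bounds -> FAIL
  offset (1,2) -> (5,8): out of bounds -> FAIL
All cells valid: no

Answer: no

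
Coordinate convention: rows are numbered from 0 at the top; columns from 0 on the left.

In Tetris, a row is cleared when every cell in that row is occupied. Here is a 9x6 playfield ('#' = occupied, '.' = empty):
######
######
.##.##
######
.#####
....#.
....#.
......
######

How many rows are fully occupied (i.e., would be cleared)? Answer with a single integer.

Check each row:
  row 0: 0 empty cells -> FULL (clear)
  row 1: 0 empty cells -> FULL (clear)
  row 2: 2 empty cells -> not full
  row 3: 0 empty cells -> FULL (clear)
  row 4: 1 empty cell -> not full
  row 5: 5 empty cells -> not full
  row 6: 5 empty cells -> not full
  row 7: 6 empty cells -> not full
  row 8: 0 empty cells -> FULL (clear)
Total rows cleared: 4

Answer: 4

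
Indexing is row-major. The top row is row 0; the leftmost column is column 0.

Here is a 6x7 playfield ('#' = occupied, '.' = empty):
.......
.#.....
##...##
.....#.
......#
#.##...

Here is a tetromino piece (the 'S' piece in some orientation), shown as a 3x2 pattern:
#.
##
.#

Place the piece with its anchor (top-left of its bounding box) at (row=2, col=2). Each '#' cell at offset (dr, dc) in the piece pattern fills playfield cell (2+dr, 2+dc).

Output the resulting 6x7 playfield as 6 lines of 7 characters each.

Fill (2+0,2+0) = (2,2)
Fill (2+1,2+0) = (3,2)
Fill (2+1,2+1) = (3,3)
Fill (2+2,2+1) = (4,3)

Answer: .......
.#.....
###..##
..##.#.
...#..#
#.##...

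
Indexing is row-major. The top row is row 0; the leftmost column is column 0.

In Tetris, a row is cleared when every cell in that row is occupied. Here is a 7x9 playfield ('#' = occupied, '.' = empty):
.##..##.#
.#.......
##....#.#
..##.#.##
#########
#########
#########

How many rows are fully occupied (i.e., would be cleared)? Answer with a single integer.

Check each row:
  row 0: 4 empty cells -> not full
  row 1: 8 empty cells -> not full
  row 2: 5 empty cells -> not full
  row 3: 4 empty cells -> not full
  row 4: 0 empty cells -> FULL (clear)
  row 5: 0 empty cells -> FULL (clear)
  row 6: 0 empty cells -> FULL (clear)
Total rows cleared: 3

Answer: 3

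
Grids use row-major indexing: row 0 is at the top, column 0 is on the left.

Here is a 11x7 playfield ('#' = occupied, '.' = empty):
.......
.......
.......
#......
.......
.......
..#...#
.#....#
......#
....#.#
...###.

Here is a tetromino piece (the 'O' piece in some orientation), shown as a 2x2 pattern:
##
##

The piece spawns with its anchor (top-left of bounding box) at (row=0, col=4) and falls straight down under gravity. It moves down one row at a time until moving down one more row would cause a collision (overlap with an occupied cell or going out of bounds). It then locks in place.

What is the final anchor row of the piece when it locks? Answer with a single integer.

Answer: 7

Derivation:
Spawn at (row=0, col=4). Try each row:
  row 0: fits
  row 1: fits
  row 2: fits
  row 3: fits
  row 4: fits
  row 5: fits
  row 6: fits
  row 7: fits
  row 8: blocked -> lock at row 7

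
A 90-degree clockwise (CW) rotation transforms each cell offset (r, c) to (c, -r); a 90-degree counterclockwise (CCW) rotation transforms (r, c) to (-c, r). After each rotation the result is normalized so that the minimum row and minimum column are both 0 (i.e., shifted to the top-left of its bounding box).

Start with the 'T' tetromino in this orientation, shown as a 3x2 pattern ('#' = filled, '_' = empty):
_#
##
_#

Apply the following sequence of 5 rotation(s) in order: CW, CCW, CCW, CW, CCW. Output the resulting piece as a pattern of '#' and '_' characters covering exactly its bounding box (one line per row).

Answer: ###
_#_

Derivation:
Start:
_#
##
_#
After rotation 1 (CW):
_#_
###
After rotation 2 (CCW):
_#
##
_#
After rotation 3 (CCW):
###
_#_
After rotation 4 (CW):
_#
##
_#
After rotation 5 (CCW):
###
_#_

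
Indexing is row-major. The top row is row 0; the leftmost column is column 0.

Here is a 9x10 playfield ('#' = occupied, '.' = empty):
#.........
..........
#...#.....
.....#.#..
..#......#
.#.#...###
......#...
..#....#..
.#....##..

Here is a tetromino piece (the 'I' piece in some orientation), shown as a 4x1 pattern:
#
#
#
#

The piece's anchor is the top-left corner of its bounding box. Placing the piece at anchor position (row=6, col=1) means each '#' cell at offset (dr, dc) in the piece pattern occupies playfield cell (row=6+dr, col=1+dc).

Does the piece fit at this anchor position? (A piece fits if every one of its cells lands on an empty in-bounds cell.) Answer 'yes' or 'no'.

Answer: no

Derivation:
Check each piece cell at anchor (6, 1):
  offset (0,0) -> (6,1): empty -> OK
  offset (1,0) -> (7,1): empty -> OK
  offset (2,0) -> (8,1): occupied ('#') -> FAIL
  offset (3,0) -> (9,1): out of bounds -> FAIL
All cells valid: no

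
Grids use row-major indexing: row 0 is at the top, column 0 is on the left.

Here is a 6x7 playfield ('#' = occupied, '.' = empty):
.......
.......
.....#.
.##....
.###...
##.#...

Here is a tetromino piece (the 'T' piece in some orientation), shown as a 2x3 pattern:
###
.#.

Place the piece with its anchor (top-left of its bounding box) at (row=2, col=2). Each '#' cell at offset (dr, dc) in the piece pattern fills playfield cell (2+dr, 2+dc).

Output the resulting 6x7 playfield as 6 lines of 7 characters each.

Fill (2+0,2+0) = (2,2)
Fill (2+0,2+1) = (2,3)
Fill (2+0,2+2) = (2,4)
Fill (2+1,2+1) = (3,3)

Answer: .......
.......
..####.
.###...
.###...
##.#...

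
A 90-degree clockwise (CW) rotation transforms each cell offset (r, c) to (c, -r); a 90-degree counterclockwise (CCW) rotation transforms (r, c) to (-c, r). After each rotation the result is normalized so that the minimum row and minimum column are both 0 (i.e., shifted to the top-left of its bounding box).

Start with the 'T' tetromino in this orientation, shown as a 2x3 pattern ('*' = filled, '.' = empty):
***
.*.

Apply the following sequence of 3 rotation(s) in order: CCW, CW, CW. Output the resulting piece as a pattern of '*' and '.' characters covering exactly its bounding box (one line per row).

Answer: .*
**
.*

Derivation:
Start:
***
.*.
After rotation 1 (CCW):
*.
**
*.
After rotation 2 (CW):
***
.*.
After rotation 3 (CW):
.*
**
.*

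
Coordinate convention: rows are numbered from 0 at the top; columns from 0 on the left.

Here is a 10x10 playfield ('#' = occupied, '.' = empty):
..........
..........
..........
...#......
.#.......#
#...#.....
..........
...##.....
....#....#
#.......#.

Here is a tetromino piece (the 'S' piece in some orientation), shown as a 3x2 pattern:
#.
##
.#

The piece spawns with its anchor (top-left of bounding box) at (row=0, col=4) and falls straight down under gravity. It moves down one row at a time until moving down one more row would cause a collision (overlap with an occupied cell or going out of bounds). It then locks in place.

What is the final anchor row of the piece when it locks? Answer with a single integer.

Answer: 3

Derivation:
Spawn at (row=0, col=4). Try each row:
  row 0: fits
  row 1: fits
  row 2: fits
  row 3: fits
  row 4: blocked -> lock at row 3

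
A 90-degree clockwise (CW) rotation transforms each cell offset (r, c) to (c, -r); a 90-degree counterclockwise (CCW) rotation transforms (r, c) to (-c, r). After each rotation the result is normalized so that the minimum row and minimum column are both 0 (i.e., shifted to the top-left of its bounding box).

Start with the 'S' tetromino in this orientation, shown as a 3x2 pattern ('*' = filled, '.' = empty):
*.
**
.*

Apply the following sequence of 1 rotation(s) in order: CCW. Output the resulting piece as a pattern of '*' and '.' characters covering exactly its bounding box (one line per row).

Start:
*.
**
.*
After rotation 1 (CCW):
.**
**.

Answer: .**
**.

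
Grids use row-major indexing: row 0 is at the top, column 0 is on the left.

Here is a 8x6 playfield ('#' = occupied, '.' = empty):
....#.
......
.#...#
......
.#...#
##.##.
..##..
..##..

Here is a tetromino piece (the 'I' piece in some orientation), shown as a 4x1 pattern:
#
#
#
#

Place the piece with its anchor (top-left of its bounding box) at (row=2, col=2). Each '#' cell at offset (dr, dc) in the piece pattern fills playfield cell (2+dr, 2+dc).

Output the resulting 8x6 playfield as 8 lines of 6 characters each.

Fill (2+0,2+0) = (2,2)
Fill (2+1,2+0) = (3,2)
Fill (2+2,2+0) = (4,2)
Fill (2+3,2+0) = (5,2)

Answer: ....#.
......
.##..#
..#...
.##..#
#####.
..##..
..##..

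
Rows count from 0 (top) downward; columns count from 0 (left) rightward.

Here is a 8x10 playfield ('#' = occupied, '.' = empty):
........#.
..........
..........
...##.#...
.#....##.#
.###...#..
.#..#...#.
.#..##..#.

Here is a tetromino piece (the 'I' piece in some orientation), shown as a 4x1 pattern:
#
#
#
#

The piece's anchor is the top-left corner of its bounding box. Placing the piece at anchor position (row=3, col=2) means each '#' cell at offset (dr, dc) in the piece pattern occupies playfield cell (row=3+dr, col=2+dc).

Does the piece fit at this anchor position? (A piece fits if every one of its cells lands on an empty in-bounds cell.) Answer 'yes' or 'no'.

Check each piece cell at anchor (3, 2):
  offset (0,0) -> (3,2): empty -> OK
  offset (1,0) -> (4,2): empty -> OK
  offset (2,0) -> (5,2): occupied ('#') -> FAIL
  offset (3,0) -> (6,2): empty -> OK
All cells valid: no

Answer: no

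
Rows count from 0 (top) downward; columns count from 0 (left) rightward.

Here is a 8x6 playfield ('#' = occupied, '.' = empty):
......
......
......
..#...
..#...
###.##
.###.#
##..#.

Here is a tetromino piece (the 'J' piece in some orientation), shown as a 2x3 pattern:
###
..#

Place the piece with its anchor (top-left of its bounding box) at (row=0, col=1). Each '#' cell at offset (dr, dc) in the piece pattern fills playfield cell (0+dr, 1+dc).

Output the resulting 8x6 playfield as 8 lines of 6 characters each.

Fill (0+0,1+0) = (0,1)
Fill (0+0,1+1) = (0,2)
Fill (0+0,1+2) = (0,3)
Fill (0+1,1+2) = (1,3)

Answer: .###..
...#..
......
..#...
..#...
###.##
.###.#
##..#.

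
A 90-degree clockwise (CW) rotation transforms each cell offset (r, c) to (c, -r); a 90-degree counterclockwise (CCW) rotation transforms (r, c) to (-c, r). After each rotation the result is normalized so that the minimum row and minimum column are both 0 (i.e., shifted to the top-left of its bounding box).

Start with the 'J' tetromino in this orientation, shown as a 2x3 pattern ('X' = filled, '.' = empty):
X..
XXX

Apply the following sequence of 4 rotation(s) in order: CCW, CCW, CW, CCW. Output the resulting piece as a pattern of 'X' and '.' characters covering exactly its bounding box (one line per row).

Start:
X..
XXX
After rotation 1 (CCW):
.X
.X
XX
After rotation 2 (CCW):
XXX
..X
After rotation 3 (CW):
.X
.X
XX
After rotation 4 (CCW):
XXX
..X

Answer: XXX
..X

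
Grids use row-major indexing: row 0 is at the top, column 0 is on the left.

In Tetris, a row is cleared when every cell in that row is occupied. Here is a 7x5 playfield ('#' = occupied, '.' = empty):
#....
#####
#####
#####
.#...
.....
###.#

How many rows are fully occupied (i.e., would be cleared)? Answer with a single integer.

Answer: 3

Derivation:
Check each row:
  row 0: 4 empty cells -> not full
  row 1: 0 empty cells -> FULL (clear)
  row 2: 0 empty cells -> FULL (clear)
  row 3: 0 empty cells -> FULL (clear)
  row 4: 4 empty cells -> not full
  row 5: 5 empty cells -> not full
  row 6: 1 empty cell -> not full
Total rows cleared: 3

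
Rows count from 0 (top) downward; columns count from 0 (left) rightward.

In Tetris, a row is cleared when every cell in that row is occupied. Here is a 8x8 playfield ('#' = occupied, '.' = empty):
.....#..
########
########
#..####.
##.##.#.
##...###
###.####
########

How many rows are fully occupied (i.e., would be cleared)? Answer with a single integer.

Answer: 3

Derivation:
Check each row:
  row 0: 7 empty cells -> not full
  row 1: 0 empty cells -> FULL (clear)
  row 2: 0 empty cells -> FULL (clear)
  row 3: 3 empty cells -> not full
  row 4: 3 empty cells -> not full
  row 5: 3 empty cells -> not full
  row 6: 1 empty cell -> not full
  row 7: 0 empty cells -> FULL (clear)
Total rows cleared: 3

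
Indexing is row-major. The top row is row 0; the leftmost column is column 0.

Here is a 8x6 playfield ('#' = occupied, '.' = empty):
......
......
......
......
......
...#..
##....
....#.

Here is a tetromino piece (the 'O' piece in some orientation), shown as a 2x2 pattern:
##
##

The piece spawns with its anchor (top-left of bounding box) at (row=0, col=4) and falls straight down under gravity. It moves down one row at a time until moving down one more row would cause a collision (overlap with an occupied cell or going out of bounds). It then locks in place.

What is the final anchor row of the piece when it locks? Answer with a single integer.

Answer: 5

Derivation:
Spawn at (row=0, col=4). Try each row:
  row 0: fits
  row 1: fits
  row 2: fits
  row 3: fits
  row 4: fits
  row 5: fits
  row 6: blocked -> lock at row 5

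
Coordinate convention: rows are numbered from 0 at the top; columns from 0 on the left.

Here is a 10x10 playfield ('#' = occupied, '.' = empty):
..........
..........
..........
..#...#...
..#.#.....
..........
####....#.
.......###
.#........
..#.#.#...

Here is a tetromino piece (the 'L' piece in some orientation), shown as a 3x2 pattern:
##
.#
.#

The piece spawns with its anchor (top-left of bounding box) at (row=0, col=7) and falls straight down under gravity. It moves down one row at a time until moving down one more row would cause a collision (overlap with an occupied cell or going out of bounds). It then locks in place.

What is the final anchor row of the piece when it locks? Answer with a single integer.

Answer: 3

Derivation:
Spawn at (row=0, col=7). Try each row:
  row 0: fits
  row 1: fits
  row 2: fits
  row 3: fits
  row 4: blocked -> lock at row 3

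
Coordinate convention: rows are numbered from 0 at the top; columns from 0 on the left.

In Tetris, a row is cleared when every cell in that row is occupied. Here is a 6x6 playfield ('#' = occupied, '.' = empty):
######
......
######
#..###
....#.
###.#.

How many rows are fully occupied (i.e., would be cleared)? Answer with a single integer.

Check each row:
  row 0: 0 empty cells -> FULL (clear)
  row 1: 6 empty cells -> not full
  row 2: 0 empty cells -> FULL (clear)
  row 3: 2 empty cells -> not full
  row 4: 5 empty cells -> not full
  row 5: 2 empty cells -> not full
Total rows cleared: 2

Answer: 2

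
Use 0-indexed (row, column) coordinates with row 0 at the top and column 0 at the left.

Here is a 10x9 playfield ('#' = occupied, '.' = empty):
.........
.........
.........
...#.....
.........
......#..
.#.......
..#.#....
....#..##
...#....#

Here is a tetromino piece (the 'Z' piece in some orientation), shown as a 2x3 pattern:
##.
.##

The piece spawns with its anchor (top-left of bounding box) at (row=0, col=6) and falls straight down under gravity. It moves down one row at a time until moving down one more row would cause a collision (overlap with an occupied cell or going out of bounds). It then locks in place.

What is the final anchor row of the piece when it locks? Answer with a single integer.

Answer: 4

Derivation:
Spawn at (row=0, col=6). Try each row:
  row 0: fits
  row 1: fits
  row 2: fits
  row 3: fits
  row 4: fits
  row 5: blocked -> lock at row 4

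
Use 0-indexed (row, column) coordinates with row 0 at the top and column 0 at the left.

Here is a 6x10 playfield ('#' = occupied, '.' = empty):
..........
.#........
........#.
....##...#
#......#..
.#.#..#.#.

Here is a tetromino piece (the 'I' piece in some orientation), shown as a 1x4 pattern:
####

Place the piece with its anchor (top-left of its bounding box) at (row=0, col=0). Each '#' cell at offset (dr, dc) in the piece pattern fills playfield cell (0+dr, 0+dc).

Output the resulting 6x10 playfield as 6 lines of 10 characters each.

Answer: ####......
.#........
........#.
....##...#
#......#..
.#.#..#.#.

Derivation:
Fill (0+0,0+0) = (0,0)
Fill (0+0,0+1) = (0,1)
Fill (0+0,0+2) = (0,2)
Fill (0+0,0+3) = (0,3)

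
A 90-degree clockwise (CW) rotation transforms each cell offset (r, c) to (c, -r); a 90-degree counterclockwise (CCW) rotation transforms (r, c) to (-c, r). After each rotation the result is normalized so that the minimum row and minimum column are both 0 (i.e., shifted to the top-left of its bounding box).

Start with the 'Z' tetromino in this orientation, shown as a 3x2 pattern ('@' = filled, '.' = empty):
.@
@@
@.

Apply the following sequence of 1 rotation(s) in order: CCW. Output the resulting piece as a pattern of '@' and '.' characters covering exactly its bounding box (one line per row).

Answer: @@.
.@@

Derivation:
Start:
.@
@@
@.
After rotation 1 (CCW):
@@.
.@@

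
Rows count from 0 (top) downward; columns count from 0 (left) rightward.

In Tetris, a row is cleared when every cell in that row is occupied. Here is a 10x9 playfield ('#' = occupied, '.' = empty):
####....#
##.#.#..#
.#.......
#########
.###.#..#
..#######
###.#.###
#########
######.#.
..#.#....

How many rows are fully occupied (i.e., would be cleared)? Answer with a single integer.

Answer: 2

Derivation:
Check each row:
  row 0: 4 empty cells -> not full
  row 1: 4 empty cells -> not full
  row 2: 8 empty cells -> not full
  row 3: 0 empty cells -> FULL (clear)
  row 4: 4 empty cells -> not full
  row 5: 2 empty cells -> not full
  row 6: 2 empty cells -> not full
  row 7: 0 empty cells -> FULL (clear)
  row 8: 2 empty cells -> not full
  row 9: 7 empty cells -> not full
Total rows cleared: 2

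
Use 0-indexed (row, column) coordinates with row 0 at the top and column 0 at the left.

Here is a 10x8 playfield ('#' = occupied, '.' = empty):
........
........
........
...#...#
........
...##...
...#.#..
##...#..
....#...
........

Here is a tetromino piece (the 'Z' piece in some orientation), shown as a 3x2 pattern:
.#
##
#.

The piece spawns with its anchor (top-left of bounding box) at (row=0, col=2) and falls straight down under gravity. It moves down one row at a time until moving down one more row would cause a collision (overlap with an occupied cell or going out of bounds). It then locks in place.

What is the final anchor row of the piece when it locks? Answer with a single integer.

Spawn at (row=0, col=2). Try each row:
  row 0: fits
  row 1: fits
  row 2: blocked -> lock at row 1

Answer: 1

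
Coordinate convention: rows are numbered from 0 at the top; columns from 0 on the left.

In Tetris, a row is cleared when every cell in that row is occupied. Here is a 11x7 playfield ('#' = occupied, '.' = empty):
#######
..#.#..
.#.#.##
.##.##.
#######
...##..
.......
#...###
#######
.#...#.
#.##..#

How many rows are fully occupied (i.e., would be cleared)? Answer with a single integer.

Check each row:
  row 0: 0 empty cells -> FULL (clear)
  row 1: 5 empty cells -> not full
  row 2: 3 empty cells -> not full
  row 3: 3 empty cells -> not full
  row 4: 0 empty cells -> FULL (clear)
  row 5: 5 empty cells -> not full
  row 6: 7 empty cells -> not full
  row 7: 3 empty cells -> not full
  row 8: 0 empty cells -> FULL (clear)
  row 9: 5 empty cells -> not full
  row 10: 3 empty cells -> not full
Total rows cleared: 3

Answer: 3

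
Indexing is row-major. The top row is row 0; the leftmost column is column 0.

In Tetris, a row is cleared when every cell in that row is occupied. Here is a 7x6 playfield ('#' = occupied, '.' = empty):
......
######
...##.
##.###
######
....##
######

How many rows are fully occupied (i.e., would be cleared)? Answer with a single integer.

Answer: 3

Derivation:
Check each row:
  row 0: 6 empty cells -> not full
  row 1: 0 empty cells -> FULL (clear)
  row 2: 4 empty cells -> not full
  row 3: 1 empty cell -> not full
  row 4: 0 empty cells -> FULL (clear)
  row 5: 4 empty cells -> not full
  row 6: 0 empty cells -> FULL (clear)
Total rows cleared: 3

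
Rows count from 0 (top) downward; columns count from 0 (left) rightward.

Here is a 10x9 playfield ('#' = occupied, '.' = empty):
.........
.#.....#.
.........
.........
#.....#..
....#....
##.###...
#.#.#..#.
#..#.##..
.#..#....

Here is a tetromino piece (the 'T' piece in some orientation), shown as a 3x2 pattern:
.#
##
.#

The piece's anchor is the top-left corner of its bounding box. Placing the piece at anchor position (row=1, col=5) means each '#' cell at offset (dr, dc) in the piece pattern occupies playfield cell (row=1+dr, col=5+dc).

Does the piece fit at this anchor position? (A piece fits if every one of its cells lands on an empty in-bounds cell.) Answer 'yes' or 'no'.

Check each piece cell at anchor (1, 5):
  offset (0,1) -> (1,6): empty -> OK
  offset (1,0) -> (2,5): empty -> OK
  offset (1,1) -> (2,6): empty -> OK
  offset (2,1) -> (3,6): empty -> OK
All cells valid: yes

Answer: yes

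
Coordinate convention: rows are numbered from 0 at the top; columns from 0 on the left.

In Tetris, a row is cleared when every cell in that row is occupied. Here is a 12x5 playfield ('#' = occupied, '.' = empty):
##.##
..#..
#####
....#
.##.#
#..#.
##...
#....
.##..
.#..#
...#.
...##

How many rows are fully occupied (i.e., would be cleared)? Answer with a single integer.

Answer: 1

Derivation:
Check each row:
  row 0: 1 empty cell -> not full
  row 1: 4 empty cells -> not full
  row 2: 0 empty cells -> FULL (clear)
  row 3: 4 empty cells -> not full
  row 4: 2 empty cells -> not full
  row 5: 3 empty cells -> not full
  row 6: 3 empty cells -> not full
  row 7: 4 empty cells -> not full
  row 8: 3 empty cells -> not full
  row 9: 3 empty cells -> not full
  row 10: 4 empty cells -> not full
  row 11: 3 empty cells -> not full
Total rows cleared: 1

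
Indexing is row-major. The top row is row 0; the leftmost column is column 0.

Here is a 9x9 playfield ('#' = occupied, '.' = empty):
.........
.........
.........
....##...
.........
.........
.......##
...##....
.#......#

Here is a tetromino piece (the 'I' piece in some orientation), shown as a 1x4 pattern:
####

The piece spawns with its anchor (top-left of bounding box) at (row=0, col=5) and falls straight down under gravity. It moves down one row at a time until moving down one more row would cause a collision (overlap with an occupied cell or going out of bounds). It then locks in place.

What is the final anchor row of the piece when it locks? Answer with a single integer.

Answer: 2

Derivation:
Spawn at (row=0, col=5). Try each row:
  row 0: fits
  row 1: fits
  row 2: fits
  row 3: blocked -> lock at row 2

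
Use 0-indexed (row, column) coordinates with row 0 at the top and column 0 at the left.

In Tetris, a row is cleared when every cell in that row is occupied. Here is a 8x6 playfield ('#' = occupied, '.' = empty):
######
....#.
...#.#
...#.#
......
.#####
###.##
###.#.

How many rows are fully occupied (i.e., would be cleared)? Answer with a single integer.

Check each row:
  row 0: 0 empty cells -> FULL (clear)
  row 1: 5 empty cells -> not full
  row 2: 4 empty cells -> not full
  row 3: 4 empty cells -> not full
  row 4: 6 empty cells -> not full
  row 5: 1 empty cell -> not full
  row 6: 1 empty cell -> not full
  row 7: 2 empty cells -> not full
Total rows cleared: 1

Answer: 1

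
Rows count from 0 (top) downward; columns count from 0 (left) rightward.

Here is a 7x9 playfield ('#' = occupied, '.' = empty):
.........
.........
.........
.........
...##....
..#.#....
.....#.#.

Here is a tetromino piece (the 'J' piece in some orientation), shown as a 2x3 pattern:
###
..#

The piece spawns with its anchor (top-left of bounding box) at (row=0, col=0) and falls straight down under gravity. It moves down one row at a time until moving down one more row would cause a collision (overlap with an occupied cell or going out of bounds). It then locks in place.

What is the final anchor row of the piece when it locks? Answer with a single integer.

Spawn at (row=0, col=0). Try each row:
  row 0: fits
  row 1: fits
  row 2: fits
  row 3: fits
  row 4: blocked -> lock at row 3

Answer: 3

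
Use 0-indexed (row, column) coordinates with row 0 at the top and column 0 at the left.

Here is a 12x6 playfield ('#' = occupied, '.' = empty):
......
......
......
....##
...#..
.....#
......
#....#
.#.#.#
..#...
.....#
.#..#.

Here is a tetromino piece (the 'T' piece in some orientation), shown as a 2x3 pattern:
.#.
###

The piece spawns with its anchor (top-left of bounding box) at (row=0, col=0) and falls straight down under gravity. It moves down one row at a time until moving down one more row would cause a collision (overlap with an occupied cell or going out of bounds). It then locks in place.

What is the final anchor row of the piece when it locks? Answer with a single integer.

Spawn at (row=0, col=0). Try each row:
  row 0: fits
  row 1: fits
  row 2: fits
  row 3: fits
  row 4: fits
  row 5: fits
  row 6: blocked -> lock at row 5

Answer: 5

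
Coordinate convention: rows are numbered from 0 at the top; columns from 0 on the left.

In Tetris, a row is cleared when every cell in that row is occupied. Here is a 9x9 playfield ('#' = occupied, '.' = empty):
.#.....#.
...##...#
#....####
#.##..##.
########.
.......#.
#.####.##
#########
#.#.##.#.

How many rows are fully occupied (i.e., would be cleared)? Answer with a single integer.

Answer: 1

Derivation:
Check each row:
  row 0: 7 empty cells -> not full
  row 1: 6 empty cells -> not full
  row 2: 4 empty cells -> not full
  row 3: 4 empty cells -> not full
  row 4: 1 empty cell -> not full
  row 5: 8 empty cells -> not full
  row 6: 2 empty cells -> not full
  row 7: 0 empty cells -> FULL (clear)
  row 8: 4 empty cells -> not full
Total rows cleared: 1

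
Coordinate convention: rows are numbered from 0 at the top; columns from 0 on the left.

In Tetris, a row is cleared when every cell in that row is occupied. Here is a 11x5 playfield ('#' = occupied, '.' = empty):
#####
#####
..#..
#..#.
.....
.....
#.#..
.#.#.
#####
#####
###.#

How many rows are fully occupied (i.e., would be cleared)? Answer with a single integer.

Answer: 4

Derivation:
Check each row:
  row 0: 0 empty cells -> FULL (clear)
  row 1: 0 empty cells -> FULL (clear)
  row 2: 4 empty cells -> not full
  row 3: 3 empty cells -> not full
  row 4: 5 empty cells -> not full
  row 5: 5 empty cells -> not full
  row 6: 3 empty cells -> not full
  row 7: 3 empty cells -> not full
  row 8: 0 empty cells -> FULL (clear)
  row 9: 0 empty cells -> FULL (clear)
  row 10: 1 empty cell -> not full
Total rows cleared: 4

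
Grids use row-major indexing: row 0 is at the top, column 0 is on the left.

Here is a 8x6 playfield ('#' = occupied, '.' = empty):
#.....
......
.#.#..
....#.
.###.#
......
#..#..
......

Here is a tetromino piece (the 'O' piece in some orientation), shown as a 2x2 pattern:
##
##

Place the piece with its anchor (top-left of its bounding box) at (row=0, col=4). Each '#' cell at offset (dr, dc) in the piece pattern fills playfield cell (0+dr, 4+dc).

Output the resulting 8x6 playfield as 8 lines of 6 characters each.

Fill (0+0,4+0) = (0,4)
Fill (0+0,4+1) = (0,5)
Fill (0+1,4+0) = (1,4)
Fill (0+1,4+1) = (1,5)

Answer: #...##
....##
.#.#..
....#.
.###.#
......
#..#..
......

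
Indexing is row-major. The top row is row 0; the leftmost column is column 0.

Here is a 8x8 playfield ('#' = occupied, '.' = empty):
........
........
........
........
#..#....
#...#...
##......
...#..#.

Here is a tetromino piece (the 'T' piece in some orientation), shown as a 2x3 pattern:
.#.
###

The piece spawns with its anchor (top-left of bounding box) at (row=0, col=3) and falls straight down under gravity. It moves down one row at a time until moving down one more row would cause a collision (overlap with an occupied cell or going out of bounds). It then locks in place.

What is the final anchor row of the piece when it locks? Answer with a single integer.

Spawn at (row=0, col=3). Try each row:
  row 0: fits
  row 1: fits
  row 2: fits
  row 3: blocked -> lock at row 2

Answer: 2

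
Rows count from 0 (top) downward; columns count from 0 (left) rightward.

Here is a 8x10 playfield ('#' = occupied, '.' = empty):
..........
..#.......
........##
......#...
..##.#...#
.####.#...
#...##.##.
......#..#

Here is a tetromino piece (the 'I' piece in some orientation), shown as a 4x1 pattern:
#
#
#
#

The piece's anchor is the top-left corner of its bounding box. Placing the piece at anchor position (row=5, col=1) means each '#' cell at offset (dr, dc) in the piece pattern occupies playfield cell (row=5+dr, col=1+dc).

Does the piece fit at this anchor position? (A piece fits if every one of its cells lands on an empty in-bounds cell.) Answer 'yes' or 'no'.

Check each piece cell at anchor (5, 1):
  offset (0,0) -> (5,1): occupied ('#') -> FAIL
  offset (1,0) -> (6,1): empty -> OK
  offset (2,0) -> (7,1): empty -> OK
  offset (3,0) -> (8,1): out of bounds -> FAIL
All cells valid: no

Answer: no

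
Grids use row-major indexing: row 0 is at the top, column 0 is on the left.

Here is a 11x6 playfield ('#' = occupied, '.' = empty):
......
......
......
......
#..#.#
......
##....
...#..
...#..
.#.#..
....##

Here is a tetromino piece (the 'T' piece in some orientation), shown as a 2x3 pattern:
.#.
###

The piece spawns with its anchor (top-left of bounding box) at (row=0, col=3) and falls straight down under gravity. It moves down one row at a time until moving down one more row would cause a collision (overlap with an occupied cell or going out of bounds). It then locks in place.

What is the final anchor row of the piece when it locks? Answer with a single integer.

Spawn at (row=0, col=3). Try each row:
  row 0: fits
  row 1: fits
  row 2: fits
  row 3: blocked -> lock at row 2

Answer: 2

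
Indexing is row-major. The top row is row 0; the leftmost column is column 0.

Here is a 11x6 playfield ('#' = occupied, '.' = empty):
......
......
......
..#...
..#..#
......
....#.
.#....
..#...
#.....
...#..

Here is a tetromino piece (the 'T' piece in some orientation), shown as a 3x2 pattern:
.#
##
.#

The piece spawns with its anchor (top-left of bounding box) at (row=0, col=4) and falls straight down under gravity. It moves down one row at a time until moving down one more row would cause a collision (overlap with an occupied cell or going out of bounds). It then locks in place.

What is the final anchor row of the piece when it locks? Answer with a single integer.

Answer: 1

Derivation:
Spawn at (row=0, col=4). Try each row:
  row 0: fits
  row 1: fits
  row 2: blocked -> lock at row 1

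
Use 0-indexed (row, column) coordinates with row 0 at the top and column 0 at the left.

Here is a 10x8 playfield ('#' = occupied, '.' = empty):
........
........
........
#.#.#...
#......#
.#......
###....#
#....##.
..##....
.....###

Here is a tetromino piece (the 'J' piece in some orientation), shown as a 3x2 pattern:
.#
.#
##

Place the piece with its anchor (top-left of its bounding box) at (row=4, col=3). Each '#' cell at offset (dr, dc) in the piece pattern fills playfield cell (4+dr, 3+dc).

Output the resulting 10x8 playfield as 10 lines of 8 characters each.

Fill (4+0,3+1) = (4,4)
Fill (4+1,3+1) = (5,4)
Fill (4+2,3+0) = (6,3)
Fill (4+2,3+1) = (6,4)

Answer: ........
........
........
#.#.#...
#...#..#
.#..#...
#####..#
#....##.
..##....
.....###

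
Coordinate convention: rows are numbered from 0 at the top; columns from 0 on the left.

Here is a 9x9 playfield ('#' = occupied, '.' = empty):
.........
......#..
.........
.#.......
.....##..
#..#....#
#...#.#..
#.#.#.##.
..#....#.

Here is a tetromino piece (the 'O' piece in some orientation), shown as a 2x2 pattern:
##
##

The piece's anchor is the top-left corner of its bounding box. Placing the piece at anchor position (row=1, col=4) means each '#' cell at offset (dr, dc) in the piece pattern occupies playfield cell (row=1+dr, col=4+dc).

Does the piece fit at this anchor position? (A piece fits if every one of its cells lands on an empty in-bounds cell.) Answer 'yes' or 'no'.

Answer: yes

Derivation:
Check each piece cell at anchor (1, 4):
  offset (0,0) -> (1,4): empty -> OK
  offset (0,1) -> (1,5): empty -> OK
  offset (1,0) -> (2,4): empty -> OK
  offset (1,1) -> (2,5): empty -> OK
All cells valid: yes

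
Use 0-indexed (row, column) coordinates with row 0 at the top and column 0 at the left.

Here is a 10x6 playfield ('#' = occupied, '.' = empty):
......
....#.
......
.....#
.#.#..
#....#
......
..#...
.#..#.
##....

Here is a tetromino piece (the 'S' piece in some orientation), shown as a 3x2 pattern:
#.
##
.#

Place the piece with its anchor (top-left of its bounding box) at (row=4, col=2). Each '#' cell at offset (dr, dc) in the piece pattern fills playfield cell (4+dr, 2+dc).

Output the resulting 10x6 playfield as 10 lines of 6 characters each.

Answer: ......
....#.
......
.....#
.###..
#.##.#
...#..
..#...
.#..#.
##....

Derivation:
Fill (4+0,2+0) = (4,2)
Fill (4+1,2+0) = (5,2)
Fill (4+1,2+1) = (5,3)
Fill (4+2,2+1) = (6,3)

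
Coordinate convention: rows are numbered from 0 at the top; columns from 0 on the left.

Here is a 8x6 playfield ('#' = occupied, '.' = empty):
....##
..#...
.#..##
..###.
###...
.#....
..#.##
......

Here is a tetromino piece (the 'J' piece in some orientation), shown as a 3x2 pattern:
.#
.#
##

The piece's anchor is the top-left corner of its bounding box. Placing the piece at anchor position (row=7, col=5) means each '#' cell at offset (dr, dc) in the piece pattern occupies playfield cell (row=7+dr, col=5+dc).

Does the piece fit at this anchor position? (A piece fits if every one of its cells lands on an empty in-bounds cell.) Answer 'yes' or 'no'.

Check each piece cell at anchor (7, 5):
  offset (0,1) -> (7,6): out of bounds -> FAIL
  offset (1,1) -> (8,6): out of bounds -> FAIL
  offset (2,0) -> (9,5): out of bounds -> FAIL
  offset (2,1) -> (9,6): out of bounds -> FAIL
All cells valid: no

Answer: no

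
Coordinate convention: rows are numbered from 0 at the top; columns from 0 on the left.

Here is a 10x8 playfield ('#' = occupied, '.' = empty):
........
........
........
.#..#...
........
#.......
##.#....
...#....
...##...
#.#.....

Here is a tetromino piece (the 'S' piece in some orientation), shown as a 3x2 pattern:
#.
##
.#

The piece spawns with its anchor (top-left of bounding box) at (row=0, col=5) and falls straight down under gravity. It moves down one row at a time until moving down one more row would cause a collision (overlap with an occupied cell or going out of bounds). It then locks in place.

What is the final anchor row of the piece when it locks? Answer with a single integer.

Spawn at (row=0, col=5). Try each row:
  row 0: fits
  row 1: fits
  row 2: fits
  row 3: fits
  row 4: fits
  row 5: fits
  row 6: fits
  row 7: fits
  row 8: blocked -> lock at row 7

Answer: 7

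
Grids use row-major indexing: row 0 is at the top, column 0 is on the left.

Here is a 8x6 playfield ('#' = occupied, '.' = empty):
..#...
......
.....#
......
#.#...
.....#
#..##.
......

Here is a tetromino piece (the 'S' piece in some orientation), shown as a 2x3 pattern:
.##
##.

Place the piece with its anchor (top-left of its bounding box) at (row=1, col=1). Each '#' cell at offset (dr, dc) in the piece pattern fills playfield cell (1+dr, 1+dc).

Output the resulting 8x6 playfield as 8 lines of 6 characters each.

Fill (1+0,1+1) = (1,2)
Fill (1+0,1+2) = (1,3)
Fill (1+1,1+0) = (2,1)
Fill (1+1,1+1) = (2,2)

Answer: ..#...
..##..
.##..#
......
#.#...
.....#
#..##.
......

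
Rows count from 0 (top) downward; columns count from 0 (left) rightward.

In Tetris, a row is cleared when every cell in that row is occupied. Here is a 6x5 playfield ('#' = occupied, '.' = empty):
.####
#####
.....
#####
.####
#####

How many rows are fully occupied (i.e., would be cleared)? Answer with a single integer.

Answer: 3

Derivation:
Check each row:
  row 0: 1 empty cell -> not full
  row 1: 0 empty cells -> FULL (clear)
  row 2: 5 empty cells -> not full
  row 3: 0 empty cells -> FULL (clear)
  row 4: 1 empty cell -> not full
  row 5: 0 empty cells -> FULL (clear)
Total rows cleared: 3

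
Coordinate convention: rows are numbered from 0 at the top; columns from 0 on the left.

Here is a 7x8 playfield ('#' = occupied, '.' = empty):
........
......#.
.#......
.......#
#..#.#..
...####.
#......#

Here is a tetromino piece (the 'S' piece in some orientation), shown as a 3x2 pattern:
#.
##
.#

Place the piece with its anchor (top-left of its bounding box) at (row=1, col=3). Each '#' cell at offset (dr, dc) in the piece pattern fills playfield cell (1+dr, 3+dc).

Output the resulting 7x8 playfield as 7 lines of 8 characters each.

Fill (1+0,3+0) = (1,3)
Fill (1+1,3+0) = (2,3)
Fill (1+1,3+1) = (2,4)
Fill (1+2,3+1) = (3,4)

Answer: ........
...#..#.
.#.##...
....#..#
#..#.#..
...####.
#......#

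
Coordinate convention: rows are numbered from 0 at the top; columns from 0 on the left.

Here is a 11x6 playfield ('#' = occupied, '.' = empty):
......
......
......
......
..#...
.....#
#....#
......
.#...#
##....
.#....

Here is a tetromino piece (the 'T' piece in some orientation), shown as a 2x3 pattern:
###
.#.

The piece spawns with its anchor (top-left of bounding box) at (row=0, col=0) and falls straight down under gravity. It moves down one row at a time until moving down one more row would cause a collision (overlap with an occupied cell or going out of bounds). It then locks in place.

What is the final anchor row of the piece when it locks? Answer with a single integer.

Answer: 3

Derivation:
Spawn at (row=0, col=0). Try each row:
  row 0: fits
  row 1: fits
  row 2: fits
  row 3: fits
  row 4: blocked -> lock at row 3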